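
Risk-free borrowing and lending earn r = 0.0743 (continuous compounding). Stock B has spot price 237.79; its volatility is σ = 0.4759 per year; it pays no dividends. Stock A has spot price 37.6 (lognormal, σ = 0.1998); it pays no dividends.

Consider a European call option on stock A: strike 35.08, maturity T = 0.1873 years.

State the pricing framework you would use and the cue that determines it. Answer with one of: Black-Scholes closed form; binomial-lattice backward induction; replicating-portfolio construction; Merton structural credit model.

Key observation: a European claim on stock A (strike 35.08) — a lognormal (GBM) underlying with constant rate and volatility — has an exact closed-form value; no lattice or capital structure is involved.

framework: Black-Scholes closed form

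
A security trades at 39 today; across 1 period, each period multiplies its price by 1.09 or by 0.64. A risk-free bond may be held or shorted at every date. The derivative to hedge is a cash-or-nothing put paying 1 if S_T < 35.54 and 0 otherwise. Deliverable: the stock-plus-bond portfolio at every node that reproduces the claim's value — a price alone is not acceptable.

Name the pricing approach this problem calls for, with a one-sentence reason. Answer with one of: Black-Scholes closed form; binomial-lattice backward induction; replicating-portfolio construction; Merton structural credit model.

Key observation: the task asks for the hedge itself — share and bond holdings at every node of the 1-period tree on spot 39 with factors 1.09/0.64 — which is exactly what the replicating-portfolio construction produces.

framework: replicating-portfolio construction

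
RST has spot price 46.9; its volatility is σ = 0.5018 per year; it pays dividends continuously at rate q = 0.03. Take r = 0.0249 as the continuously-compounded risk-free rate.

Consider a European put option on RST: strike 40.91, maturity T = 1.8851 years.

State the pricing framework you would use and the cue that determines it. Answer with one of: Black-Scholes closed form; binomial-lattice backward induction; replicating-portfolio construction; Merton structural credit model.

framework: Black-Scholes closed form

Key observation: with RST following a GBM at constant σ and r, the European put struck at 40.91 prices in closed form — nothing here needs a stepwise model or a balance sheet.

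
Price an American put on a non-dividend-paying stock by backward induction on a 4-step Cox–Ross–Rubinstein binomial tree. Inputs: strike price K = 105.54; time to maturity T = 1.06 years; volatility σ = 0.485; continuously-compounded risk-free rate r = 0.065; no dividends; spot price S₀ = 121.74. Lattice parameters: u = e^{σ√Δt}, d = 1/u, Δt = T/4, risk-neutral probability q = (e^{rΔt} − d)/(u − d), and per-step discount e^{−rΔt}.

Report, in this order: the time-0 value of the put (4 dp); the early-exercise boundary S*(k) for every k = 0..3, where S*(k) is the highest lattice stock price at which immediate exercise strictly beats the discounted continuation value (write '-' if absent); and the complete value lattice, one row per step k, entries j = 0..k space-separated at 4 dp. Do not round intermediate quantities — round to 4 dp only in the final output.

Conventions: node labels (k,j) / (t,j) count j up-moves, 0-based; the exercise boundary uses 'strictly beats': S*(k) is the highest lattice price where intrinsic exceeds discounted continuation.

Δt=0.26500  u=1.28360  d=0.77906  q=0.47234  discount=0.98292
step 4 (expiry): payoffs max(K−S,0) = 60.6950 31.6521 0.0000 0.0000 0.0000
step 3: (k=3,j=0): S=57.5630, K−S=47.9770, hold=46.1746 ⇒ V=47.9770 exercise | (k=3,j=1): S=94.8426, K−S=10.6974, hold=16.4163 ⇒ V=16.4163 continue | (k=3,j=2): S=156.2655, K−S=0.0000, hold=0.0000 ⇒ V=0.0000 continue | (k=3,j=3): S=257.4678, K−S=0.0000, hold=0.0000 ⇒ V=0.0000 continue  boundary S*=57.5630
step 2: (k=2,j=0): S=73.8879, K−S=31.6521, hold=32.5048 ⇒ V=32.5048 continue | (k=2,j=1): S=121.7400, K−S=0.0000, hold=8.5143 ⇒ V=8.5143 continue | (k=2,j=2): S=200.5825, K−S=0.0000, hold=0.0000 ⇒ V=0.0000 continue  boundary S*=-
step 1: (k=1,j=0): S=94.8426, K−S=10.6974, hold=20.8115 ⇒ V=20.8115 continue | (k=1,j=1): S=156.2655, K−S=0.0000, hold=4.4159 ⇒ V=4.4159 continue  boundary S*=-
step 0: (k=0,j=0): S=121.7400, K−S=0.0000, hold=12.8441 ⇒ V=12.8441 continue  boundary S*=-

price = 12.8441
boundary = - - - 57.5630
tree:
12.8441
20.8115 4.4159
32.5048 8.5143 0.0000
47.9770 16.4163 0.0000 0.0000
60.6950 31.6521 0.0000 0.0000 0.0000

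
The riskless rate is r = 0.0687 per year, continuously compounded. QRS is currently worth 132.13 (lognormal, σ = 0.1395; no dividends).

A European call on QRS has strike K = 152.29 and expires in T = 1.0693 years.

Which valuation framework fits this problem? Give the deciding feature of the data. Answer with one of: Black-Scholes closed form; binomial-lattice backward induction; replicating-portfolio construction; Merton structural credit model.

Key observation: the strike-152.29 call on QRS is European-exercise on a continuously-modelled lognormal underlying, so its value is a single closed-form evaluation.

framework: Black-Scholes closed form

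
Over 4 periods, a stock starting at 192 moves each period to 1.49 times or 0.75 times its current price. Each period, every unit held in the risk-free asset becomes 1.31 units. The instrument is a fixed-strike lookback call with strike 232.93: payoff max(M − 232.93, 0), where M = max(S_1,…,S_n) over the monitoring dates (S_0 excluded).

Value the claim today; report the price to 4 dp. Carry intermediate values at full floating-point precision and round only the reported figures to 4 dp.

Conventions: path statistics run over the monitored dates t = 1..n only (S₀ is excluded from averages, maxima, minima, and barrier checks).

With p* = (R−d)/(u−d) = 0.7568, sum probability × payoff across the paths and divide by R^4.
Enumerate all 2^4 = 16 price paths (U = up ×1.49, D = down ×0.75); each path with k up-moves has probability p*^k·(1−p*)^(4−k).
DDDD: M=144.0000, payoff=0.0000, prob=0.003501
UDDD: M=286.0800, payoff=53.1500, prob=0.010891
DUDD: M=214.5600, payoff=0.0000, prob=0.010891
UUDD: M=426.2592, payoff=193.3292, prob=0.033884
DDUD: M=160.9200, payoff=0.0000, prob=0.010891
UDUD: M=319.6944, payoff=86.7644, prob=0.033884
DUUD: M=319.6944, payoff=86.7644, prob=0.033884
UUUD: M=635.1262, payoff=402.1962, prob=0.105417
DDDU: M=144.0000, payoff=0.0000, prob=0.010891
UDDU: M=286.0800, payoff=53.1500, prob=0.033884
DUDU: M=239.7708, payoff=6.8408, prob=0.033884
UUDU: M=476.3447, payoff=243.4147, prob=0.105417
DDUU: M=239.7708, payoff=6.8408, prob=0.033884
UDUU: M=476.3447, payoff=243.4147, prob=0.105417
DUUU: M=476.3447, payoff=243.4147, prob=0.105417
UUUU: M=946.3380, payoff=713.4080, prob=0.327963
Price = Σ prob·payoff / R^4 = 368.623828 / 2.944999 = 125.1694

price = 125.1694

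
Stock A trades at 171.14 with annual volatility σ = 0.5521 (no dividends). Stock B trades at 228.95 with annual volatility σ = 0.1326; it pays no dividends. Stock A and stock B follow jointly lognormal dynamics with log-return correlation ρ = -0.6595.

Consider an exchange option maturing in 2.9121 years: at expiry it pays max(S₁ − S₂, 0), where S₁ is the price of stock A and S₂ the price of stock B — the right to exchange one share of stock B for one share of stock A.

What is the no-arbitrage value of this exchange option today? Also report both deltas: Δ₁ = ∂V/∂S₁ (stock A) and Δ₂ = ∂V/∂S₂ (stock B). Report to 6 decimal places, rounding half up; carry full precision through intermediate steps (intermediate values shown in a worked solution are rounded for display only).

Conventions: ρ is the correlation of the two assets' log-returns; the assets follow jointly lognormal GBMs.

σ_eff = √(σ₁² + σ₂² − 2ρσ₁σ₂) = √(0.5521² + 0.1326² − 2·-0.6595·0.5521·0.1326) = 0.647271
d₁ = (ln(S₁/S₂) + (q₂ − q₁ + σ_eff²/2)T) / (σ_eff√T) = (ln(171.14/228.95) + (0.0 − 0.0 + 0.209480)·2.9121) / 1.104559 = 0.288806
d₂ = d₁ − σ_eff√T = 0.288806 − 1.104559 = -0.815753
N(d₁) = 0.613635,  N(d₂) = 0.207321
V = S₁·e^{−q₁T}·N(d₁) − S₂·e^{−q₂T}·N(d₂) = 105.017533 − 47.466093 = 57.551440
Key observation: pricing in stock B-units makes this a unit-strike call on the ratio S₁/S₂ — the risk-free rate cancels and cannot affect the value.
Δ₁ = e^{−q₁T}·N(d₁) = 0.613635;  Δ₂ = −e^{−q₂T}·N(d₂) = -0.207321

exchange price = 57.551440
Δ1 = 0.613635
Δ2 = -0.207321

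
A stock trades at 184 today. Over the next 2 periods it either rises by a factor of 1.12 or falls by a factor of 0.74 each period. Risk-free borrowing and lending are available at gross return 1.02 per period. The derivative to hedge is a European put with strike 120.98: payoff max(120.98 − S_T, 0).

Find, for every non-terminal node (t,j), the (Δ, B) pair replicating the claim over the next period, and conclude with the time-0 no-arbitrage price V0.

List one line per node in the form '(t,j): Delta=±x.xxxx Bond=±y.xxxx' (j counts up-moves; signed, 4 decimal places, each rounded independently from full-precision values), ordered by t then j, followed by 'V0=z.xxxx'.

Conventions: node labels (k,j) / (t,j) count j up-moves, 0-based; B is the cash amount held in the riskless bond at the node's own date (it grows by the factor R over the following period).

(0,0): Delta=-0.0746 Bond=15.0753
(1,0): Delta=-0.3908 Bond=58.4319
(1,1): Delta=0.0000 Bond=0.0000
V0=1.3460

Under the risk-neutral measure, an up-move has probability p* = (R−d)/(u−d) = 0.7368 and values discount at R = 1.02.
Payoffs at expiry: V(2,0)=20.2216, V(2,1)=0.0000, V(2,2)=0.0000
(1,0): S=136.1600. Δ = (V_up−V_dn)/(S_up−S_dn) = (0.0000−20.2216)/(152.4992−100.7584) = -0.3908. V = [p*·0.0000 + (1−p*)·20.2216]/1.02 = 5.2171. B = V − Δ·S = 58.4319.
(1,1): S=206.0800. Δ = (V_up−V_dn)/(S_up−S_dn) = (0.0000−0.0000)/(230.8096−152.4992) = 0.0000. V = [p*·0.0000 + (1−p*)·0.0000]/1.02 = 0.0000. B = V − Δ·S = 0.0000.
(0,0): S=184.0000. Δ = (V_up−V_dn)/(S_up−S_dn) = (0.0000−5.2171)/(206.0800−136.1600) = -0.0746. V = [p*·0.0000 + (1−p*)·5.2171]/1.02 = 1.3460. B = V − Δ·S = 15.0753.
As a check, the time-0 holding Δ(0,0)·S0 + B(0,0) comes to 1.3460 — exactly V0.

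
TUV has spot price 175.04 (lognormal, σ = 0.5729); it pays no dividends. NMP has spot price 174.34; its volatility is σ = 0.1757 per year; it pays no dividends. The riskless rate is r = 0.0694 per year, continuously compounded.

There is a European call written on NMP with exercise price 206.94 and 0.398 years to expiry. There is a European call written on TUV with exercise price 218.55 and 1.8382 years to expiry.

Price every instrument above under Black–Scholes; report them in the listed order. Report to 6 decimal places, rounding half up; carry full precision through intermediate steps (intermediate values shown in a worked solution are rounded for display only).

[NMP call K=206.94]
σ√T = 0.1757·√0.398 = 0.110844
d₁ = (ln(S/K) + (r+σ²/2)T) / (σ√T) = (ln(174.34/206.94) + (0.0694+0.1757²/2)·0.398) / 0.110844 = (-0.171421 + 0.033764) / 0.110844 = -1.241896
d₂ = d₁ − σ√T = -1.241896 − 0.110844 = -1.352740
e^{−rT} = 0.972757
N(d₁) = 0.107137,  N(d₂) = 0.088069
price = S·N(d₁) − K·e^{−rT}·N(d₂) = 18.678351 − 17.728559 = 0.949793
[TUV call K=218.55]
σ√T = 0.5729·√1.8382 = 0.776739
d₁ = (ln(S/K) + (r+σ²/2)T) / (σ√T) = (ln(175.04/218.55) + (0.0694+0.5729²/2)·1.8382) / 0.776739 = (-0.222000 + 0.429233) / 0.776739 = 0.266798
d₂ = d₁ − σ√T = 0.266798 − 0.776739 = -0.509941
e^{−rT} = 0.880231
N(d₁) = 0.605188,  N(d₂) = 0.305046
price = S·N(d₁) − K·e^{−rT}·N(d₂) = 105.932063 − 58.683139 = 47.248924

price(NMP call K=206.94) = 0.949793
price(TUV call K=218.55) = 47.248924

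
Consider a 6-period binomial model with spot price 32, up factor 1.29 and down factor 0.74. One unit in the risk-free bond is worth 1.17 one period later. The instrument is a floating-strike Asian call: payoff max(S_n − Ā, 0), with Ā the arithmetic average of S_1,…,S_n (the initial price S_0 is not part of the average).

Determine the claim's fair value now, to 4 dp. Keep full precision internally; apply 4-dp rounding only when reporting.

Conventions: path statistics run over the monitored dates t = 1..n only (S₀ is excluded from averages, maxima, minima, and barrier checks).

Set p* = 0.7818 (from d < R < u); the path-dependent value is the discounted p*-expectation over all price paths.
Enumerate all 2^6 = 64 price paths (U = up ×1.29, D = down ×0.74); each path with k up-moves has probability p*^k·(1−p*)^(6−k).
DDDDDD: Ā=12.6869, payoff=0.0000, prob=0.000108
UDDDDD: Ā=22.1164, payoff=0.0000, prob=0.000387
DUDDDD: Ā=19.1830, payoff=0.0000, prob=0.000387
UUDDDD: Ā=33.4407, payoff=0.0000, prob=0.001385
DDUDDD: Ā=17.0124, payoff=0.0000, prob=0.000387
UDUDDD: Ā=29.6567, payoff=0.0000, prob=0.001385
DUUDDD: Ā=26.7234, payoff=0.0000, prob=0.001385
UUUDDD: Ā=46.5854, payoff=0.0000, prob=0.004963
DDDUDD: Ā=15.4061, payoff=0.0000, prob=0.000387
UDDUDD: Ā=26.8566, payoff=0.0000, prob=0.001385
DUDUDD: Ā=23.9232, payoff=0.0000, prob=0.001385
UUDUDD: Ā=41.7040, payoff=0.0000, prob=0.004963
DDUUDD: Ā=21.7526, payoff=0.0000, prob=0.001385
UDUUDD: Ā=37.9200, payoff=0.0000, prob=0.004963
DUUUDD: Ā=34.9867, payoff=0.0000, prob=0.004963
UUUUDD: Ā=60.9903, payoff=0.0000, prob=0.017785
DDDDUD: Ā=14.2174, payoff=0.0000, prob=0.000387
UDDDUD: Ā=24.7844, payoff=0.0000, prob=0.001385
DUDDUD: Ā=21.8511, payoff=0.0000, prob=0.001385
UUDDUD: Ā=38.0918, payoff=0.0000, prob=0.004963
DDUDUD: Ā=19.6804, payoff=0.0000, prob=0.001385
UDUDUD: Ā=34.3078, payoff=0.0000, prob=0.004963
DUUDUD: Ā=31.3745, payoff=0.0000, prob=0.004963
UUUDUD: Ā=54.6933, payoff=0.0000, prob=0.017785
DDDUUD: Ā=18.0741, payoff=0.0000, prob=0.001385
UDDUUD: Ā=31.5076, payoff=0.0000, prob=0.004963
DUDUUD: Ā=28.5743, payoff=0.0000, prob=0.004963
UUDUUD: Ā=49.8120, payoff=0.0000, prob=0.017785
DDUUUD: Ā=26.4036, payoff=1.4328, prob=0.004963
UDUUUD: Ā=46.0280, payoff=2.4978, prob=0.017785
DUUUUD: Ā=43.0946, payoff=5.4311, prob=0.017785
UUUUUD: Ā=75.1244, payoff=9.4678, prob=0.063731
DDDDDU: Ā=13.3378, payoff=0.0000, prob=0.000387
UDDDDU: Ā=23.2511, payoff=0.0000, prob=0.001385
DUDDDU: Ā=20.3177, payoff=0.0000, prob=0.001385
UUDDDU: Ā=35.4188, payoff=0.0000, prob=0.004963
DDUDDU: Ā=18.1471, payoff=0.0000, prob=0.001385
UDUDDU: Ā=31.6348, payoff=0.0000, prob=0.004963
DUUDDU: Ā=28.7014, payoff=0.0000, prob=0.004963
UUUDDU: Ā=50.0336, payoff=0.0000, prob=0.017785
DDDUDU: Ā=16.5408, payoff=0.0000, prob=0.001385
UDDUDU: Ā=28.8346, payoff=0.0000, prob=0.004963
DUDUDU: Ā=25.9013, payoff=1.9352, prob=0.004963
UUDUDU: Ā=45.1522, payoff=3.3735, prob=0.017785
DDUUDU: Ā=23.7306, payoff=4.1059, prob=0.004963
UDUUDU: Ā=41.3682, payoff=7.1575, prob=0.017785
DUUUDU: Ā=38.4349, payoff=10.0909, prob=0.017785
UUUUDU: Ā=67.0013, payoff=17.5908, prob=0.063731
DDDDUU: Ā=15.3521, payoff=0.6161, prob=0.001385
UDDDUU: Ā=26.7625, payoff=1.0740, prob=0.004963
DUDDUU: Ā=23.8292, payoff=4.0073, prob=0.004963
UUDDUU: Ā=41.5400, payoff=6.9857, prob=0.017785
DDUDUU: Ā=21.6585, payoff=6.1780, prob=0.004963
UDUDUU: Ā=37.7560, payoff=10.7697, prob=0.017785
DUUDUU: Ā=34.8227, payoff=13.7031, prob=0.017785
UUUDUU: Ā=60.7044, payoff=23.8878, prob=0.063731
DDDUUU: Ā=20.0522, payoff=7.7843, prob=0.004963
UDDUUU: Ā=34.9558, payoff=13.5699, prob=0.017785
DUDUUU: Ā=32.0225, payoff=16.5032, prob=0.017785
UUDUUU: Ā=55.8230, payoff=28.7692, prob=0.063731
DDUUUU: Ā=29.8518, payoff=18.6739, prob=0.017785
UDUUUU: Ā=52.0390, payoff=32.5532, prob=0.063731
DUUUUU: Ā=49.1057, payoff=35.4865, prob=0.063731
UUUUUU: Ā=85.6032, payoff=61.8616, prob=0.228368
Price = Σ prob·payoff / R^6 = 25.610426 / 2.565164 = 9.9839

price = 9.9839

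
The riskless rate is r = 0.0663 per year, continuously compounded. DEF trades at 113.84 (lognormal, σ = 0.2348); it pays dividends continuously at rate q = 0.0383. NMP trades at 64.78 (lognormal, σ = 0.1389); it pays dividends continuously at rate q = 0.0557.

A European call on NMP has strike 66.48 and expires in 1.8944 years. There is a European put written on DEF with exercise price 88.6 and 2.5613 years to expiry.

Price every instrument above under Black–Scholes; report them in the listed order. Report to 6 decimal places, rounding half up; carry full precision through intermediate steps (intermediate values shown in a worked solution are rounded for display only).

[NMP call K=66.48]
σ√T = 0.1389·√1.8944 = 0.191178
d₁ = (ln(S/K) + (r−q+σ²/2)T) / (σ√T) = (ln(64.78/66.48) + (0.0663−0.0557+0.1389²/2)·1.8944) / 0.191178 = (-0.025904 + 0.038355) / 0.191178 = 0.065127
d₂ = d₁ − σ√T = 0.065127 − 0.191178 = -0.126051
e^{−rT} = 0.881969
e^{−qT} = 0.899858
N(d₁) = 0.525964,  N(d₂) = 0.449846
price = S·e^{−qT}·N(d₁) − K·e^{−rT}·N(d₂) = 30.659905 − 26.375940 = 4.283965
[DEF put K=88.6]
σ√T = 0.2348·√2.5613 = 0.375775
d₁ = (ln(S/K) + (r−q+σ²/2)T) / (σ√T) = (ln(113.84/88.6) + (0.0663−0.0383+0.2348²/2)·2.5613) / 0.375775 = (0.250662 + 0.142320) / 0.375775 = 1.045790
d₂ = d₁ − σ√T = 1.045790 − 0.375775 = 0.670014
e^{−rT} = 0.843822
e^{−qT} = 0.906560
N(−d₁) = 0.147829,  N(−d₂) = 0.251424
price = K·e^{−rT}·N(−d₂) − S·e^{−qT}·N(−d₁) = 18.797132 − 15.256374 = 3.540758

price(NMP call K=66.48) = 4.283965
price(DEF put K=88.6) = 3.540758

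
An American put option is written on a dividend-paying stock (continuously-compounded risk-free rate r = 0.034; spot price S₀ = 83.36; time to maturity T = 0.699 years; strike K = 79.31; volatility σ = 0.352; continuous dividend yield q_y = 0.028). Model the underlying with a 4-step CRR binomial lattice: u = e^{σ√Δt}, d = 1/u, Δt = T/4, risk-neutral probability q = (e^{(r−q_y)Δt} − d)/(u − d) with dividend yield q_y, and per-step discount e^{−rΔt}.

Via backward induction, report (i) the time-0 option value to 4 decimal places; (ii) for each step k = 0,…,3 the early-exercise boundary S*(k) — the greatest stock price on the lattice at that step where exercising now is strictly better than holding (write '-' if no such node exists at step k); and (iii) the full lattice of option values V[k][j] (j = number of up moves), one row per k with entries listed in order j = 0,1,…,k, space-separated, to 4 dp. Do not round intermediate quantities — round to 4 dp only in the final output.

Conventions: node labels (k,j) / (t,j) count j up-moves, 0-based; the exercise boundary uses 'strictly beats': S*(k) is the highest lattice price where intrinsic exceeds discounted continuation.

price = 7.3920
boundary = - - - 53.6096
tree:
7.3920
11.7045 2.5611
17.8525 4.8322 0.0000
25.7004 9.1172 0.0000 0.0000
33.0360 17.2020 0.0000 0.0000 0.0000

Δt=0.17475  u=1.15852  d=0.86317  q=0.46683  discount=0.99408
step 4 (expiry): payoffs max(K−S,0) = 33.0360 17.2020 0.0000 0.0000 0.0000
step 3: (k=3,j=0): S=53.6096, K−S=25.7004, hold=25.4923 ⇒ V=25.7004 exercise | (k=3,j=1): S=71.9536, K−S=7.3564, hold=9.1172 ⇒ V=9.1172 continue | (k=3,j=2): S=96.5746, K−S=0.0000, hold=0.0000 ⇒ V=0.0000 continue | (k=3,j=3): S=129.6203, K−S=0.0000, hold=0.0000 ⇒ V=0.0000 continue  boundary S*=53.6096
step 2: (k=2,j=0): S=62.1080, K−S=17.2020, hold=17.8525 ⇒ V=17.8525 continue | (k=2,j=1): S=83.3600, K−S=0.0000, hold=4.8322 ⇒ V=4.8322 continue | (k=2,j=2): S=111.8840, K−S=0.0000, hold=0.0000 ⇒ V=0.0000 continue  boundary S*=-
step 1: (k=1,j=0): S=71.9536, K−S=7.3564, hold=11.7045 ⇒ V=11.7045 continue | (k=1,j=1): S=96.5746, K−S=0.0000, hold=2.5611 ⇒ V=2.5611 continue  boundary S*=-
step 0: (k=0,j=0): S=83.3600, K−S=0.0000, hold=7.3920 ⇒ V=7.3920 continue  boundary S*=-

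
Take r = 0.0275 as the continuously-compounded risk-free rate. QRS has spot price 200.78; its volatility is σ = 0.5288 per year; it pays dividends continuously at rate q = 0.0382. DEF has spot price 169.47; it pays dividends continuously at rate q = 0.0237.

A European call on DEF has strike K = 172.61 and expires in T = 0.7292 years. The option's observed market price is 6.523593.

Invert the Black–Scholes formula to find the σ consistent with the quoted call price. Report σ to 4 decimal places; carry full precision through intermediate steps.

sigma = 0.1358

At σ = 0.1358 the Black–Scholes value reproduces the quote:
σ√T = 0.1358·√0.7292 = 0.115964
d₁ = (ln(S/K) + (r−q+σ²/2)T) / (σ√T) = (ln(169.47/172.61) + (0.0275−0.0237+0.1358²/2)·0.7292) / 0.115964 = (-0.018359 + 0.009495) / 0.115964 = -0.076438
d₂ = d₁ − σ√T = -0.076438 − 0.115964 = -0.192402
e^{−rT} = 0.980147
e^{−qT} = 0.982866
N(d₁) = 0.469535,  N(d₂) = 0.423714
V = S·e^{−qT}·N(d₁) − K·e^{−rT}·N(d₂) = 78.208820 − 71.685228 = 6.523593 (the observed quote) — the price is monotone increasing in volatility, hence this σ is the only solution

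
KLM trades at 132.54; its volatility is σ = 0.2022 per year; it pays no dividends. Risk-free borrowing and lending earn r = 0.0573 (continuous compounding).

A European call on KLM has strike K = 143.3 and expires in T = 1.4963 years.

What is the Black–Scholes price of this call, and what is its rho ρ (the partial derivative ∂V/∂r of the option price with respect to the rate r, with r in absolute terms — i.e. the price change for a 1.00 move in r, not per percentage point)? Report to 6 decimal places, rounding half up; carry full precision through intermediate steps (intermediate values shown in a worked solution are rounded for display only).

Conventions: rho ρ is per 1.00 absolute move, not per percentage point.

price = 13.508393
ρ = 91.140320

σ√T = 0.2022·√1.4963 = 0.247338
d₁ = (ln(S/K) + (r+σ²/2)T) / (σ√T) = (ln(132.54/143.3) + (0.0573+0.2022²/2)·1.4963) / 0.247338 = (-0.078056 + 0.116326) / 0.247338 = 0.154728
d₂ = d₁ − σ√T = 0.154728 − 0.247338 = -0.092610
e^{−rT} = 0.917835
N(d₁) = 0.561482,  N(d₂) = 0.463107
Call price V = S·N(d₁) − K·e^{−rT}·N(d₂) = 74.418852 − 60.910459 = 13.508393
ρ = K·T·e^{−rT}·N(d₂) = 91.140320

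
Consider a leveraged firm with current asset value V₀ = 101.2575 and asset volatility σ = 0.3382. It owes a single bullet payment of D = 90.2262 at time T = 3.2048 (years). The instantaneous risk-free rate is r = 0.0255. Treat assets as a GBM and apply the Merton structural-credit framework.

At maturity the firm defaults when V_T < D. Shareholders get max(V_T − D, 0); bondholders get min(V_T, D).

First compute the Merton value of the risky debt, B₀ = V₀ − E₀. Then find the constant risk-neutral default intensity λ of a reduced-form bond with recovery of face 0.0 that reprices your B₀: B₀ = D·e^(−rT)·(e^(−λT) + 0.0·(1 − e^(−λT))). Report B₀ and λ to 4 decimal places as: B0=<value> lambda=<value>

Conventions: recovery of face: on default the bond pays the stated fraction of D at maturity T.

Equity is a call on the firm's assets struck at D = 90.2262:
d₁ = [ln(V₀/D) + (r + σ²/2)T] / (σ√T)
   = [ln(101.2575/90.2262) + (0.0255 + 0.5·0.3382²)·3.2048] / (0.3382·√3.2048)
   = [0.115347 + 0.265004] / 0.605444 = 0.628218
d₂ = d₁ − σ√T = 0.628218 − 0.605444 = 0.022773
N(d₁) = 0.735069,  N(d₂) = 0.509084,  e^(−rT) = 0.921528
E₀ = V₀·N(d₁) − D·e^(−rT)·N(d₂)
   = 101.2575·0.735069 − 90.2262·0.921528·0.509084 = 32.102966
B₀ = V₀ − E₀ = 101.2575 − 32.102966 = 69.154534
e^(−λT) = (B₀·e^(rT)/D − 0)/(1 − 0) = (69.1545·1.085155/90.2262 − 0)/1 = 0.83172425
λ = −ln(0.83172425)/3.2048 = 0.057493

B0=69.1545 lambda=0.0575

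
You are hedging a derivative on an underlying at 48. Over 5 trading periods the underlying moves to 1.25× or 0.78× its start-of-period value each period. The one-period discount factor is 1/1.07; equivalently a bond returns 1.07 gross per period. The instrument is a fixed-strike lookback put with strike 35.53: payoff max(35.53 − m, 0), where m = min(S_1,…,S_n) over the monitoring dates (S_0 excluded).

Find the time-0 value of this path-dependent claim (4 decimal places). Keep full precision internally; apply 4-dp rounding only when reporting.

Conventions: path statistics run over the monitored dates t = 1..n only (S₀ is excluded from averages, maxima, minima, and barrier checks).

price = 1.5688

With p* = (R−d)/(u−d) = 0.6170, sum probability × payoff across the paths and divide by R^5.
Enumerate all 2^5 = 32 price paths (U = up ×1.25, D = down ×0.78); each path with k up-moves has probability p*^k·(1−p*)^(5−k).
DDDDD: m=13.8584, payoff=21.6716, prob=0.008239
UDDDD: m=22.2090, payoff=13.3210, prob=0.013274
DUDDD: m=22.2090, payoff=13.3210, prob=0.013274
UUDDD: m=35.5914, payoff=0.0000, prob=0.021386
DDUDD: m=22.2090, payoff=13.3210, prob=0.013274
UDUDD: m=35.5914, payoff=0.0000, prob=0.021386
DUUDD: m=35.5914, payoff=0.0000, prob=0.021386
UUUDD: m=57.0375, payoff=0.0000, prob=0.034455
DDDUD: m=22.2090, payoff=13.3210, prob=0.013274
UDDUD: m=35.5914, payoff=0.0000, prob=0.021386
DUDUD: m=35.5914, payoff=0.0000, prob=0.021386
UUDUD: m=57.0375, payoff=0.0000, prob=0.034455
DDUUD: m=29.2032, payoff=6.3268, prob=0.021386
UDUUD: m=46.8000, payoff=0.0000, prob=0.034455
DUUUD: m=37.4400, payoff=0.0000, prob=0.034455
UUUUD: m=60.0000, payoff=0.0000, prob=0.055511
DDDDU: m=17.7672, payoff=17.7628, prob=0.013274
UDDDU: m=28.4731, payoff=7.0569, prob=0.021386
DUDDU: m=28.4731, payoff=7.0569, prob=0.021386
UUDDU: m=45.6300, payoff=0.0000, prob=0.034455
DDUDU: m=28.4731, payoff=7.0569, prob=0.021386
UDUDU: m=45.6300, payoff=0.0000, prob=0.034455
DUUDU: m=37.4400, payoff=0.0000, prob=0.034455
UUUDU: m=60.0000, payoff=0.0000, prob=0.055511
DDDUU: m=22.7785, payoff=12.7515, prob=0.021386
UDDUU: m=36.5040, payoff=0.0000, prob=0.034455
DUDUU: m=36.5040, payoff=0.0000, prob=0.034455
UUDUU: m=58.5000, payoff=0.0000, prob=0.055511
DDUUU: m=29.2032, payoff=6.3268, prob=0.034455
UDUUU: m=46.8000, payoff=0.0000, prob=0.055511
DUUUU: m=37.4400, payoff=0.0000, prob=0.055511
UUUUU: m=60.0000, payoff=0.0000, prob=0.089434
Price = Σ prob·payoff / R^5 = 2.200360 / 1.402552 = 1.5688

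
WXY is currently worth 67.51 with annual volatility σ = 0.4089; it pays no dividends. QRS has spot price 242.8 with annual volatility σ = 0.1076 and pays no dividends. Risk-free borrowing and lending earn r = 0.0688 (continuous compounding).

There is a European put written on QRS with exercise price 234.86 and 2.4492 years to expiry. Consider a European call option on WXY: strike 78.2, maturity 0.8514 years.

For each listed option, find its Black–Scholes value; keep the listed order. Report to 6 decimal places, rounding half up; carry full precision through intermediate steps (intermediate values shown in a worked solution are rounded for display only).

price(QRS put K=234.86) = 2.076785
price(WXY call K=78.2) = 7.733348

[QRS put K=234.86]
σ√T = 0.1076·√2.4492 = 0.168393
d₁ = (ln(S/K) + (r+σ²/2)T) / (σ√T) = (ln(242.8/234.86) + (0.0688+0.1076²/2)·2.4492) / 0.168393 = (0.033248 + 0.182683) / 0.168393 = 1.282306
d₂ = d₁ − σ√T = 1.282306 − 0.168393 = 1.113913
e^{−rT} = 0.844927
N(−d₁) = 0.099868,  N(−d₂) = 0.132658
price = K·e^{−rT}·N(−d₂) − S·N(−d₁) = 26.324649 − 24.247864 = 2.076785
[WXY call K=78.2]
σ√T = 0.4089·√0.8514 = 0.377298
d₁ = (ln(S/K) + (r+σ²/2)T) / (σ√T) = (ln(67.51/78.2) + (0.0688+0.4089²/2)·0.8514) / 0.377298 = (-0.146994 + 0.129753) / 0.377298 = -0.045696
d₂ = d₁ − σ√T = -0.045696 − 0.377298 = -0.422993
e^{−rT} = 0.943106
N(d₁) = 0.481776,  N(d₂) = 0.336150
price = S·N(d₁) − K·e^{−rT}·N(d₂) = 32.524723 − 24.791375 = 7.733348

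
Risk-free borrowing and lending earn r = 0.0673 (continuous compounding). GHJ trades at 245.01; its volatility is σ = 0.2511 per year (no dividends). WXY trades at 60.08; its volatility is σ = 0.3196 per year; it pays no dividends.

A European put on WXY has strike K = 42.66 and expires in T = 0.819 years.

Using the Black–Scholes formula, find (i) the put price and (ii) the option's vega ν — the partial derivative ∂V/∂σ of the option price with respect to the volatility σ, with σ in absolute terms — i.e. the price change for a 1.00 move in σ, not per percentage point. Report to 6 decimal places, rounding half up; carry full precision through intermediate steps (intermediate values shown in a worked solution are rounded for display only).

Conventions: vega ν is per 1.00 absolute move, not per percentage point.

σ√T = 0.3196·√0.819 = 0.289234
d₁ = (ln(S/K) + (r+σ²/2)T) / (σ√T) = (ln(60.08/42.66) + (0.0673+0.3196²/2)·0.819) / 0.289234 = (0.342415 + 0.096947) / 0.289234 = 1.519056
d₂ = d₁ − σ√T = 1.519056 − 0.289234 = 1.229822
e^{−rT} = 0.946373
N(−d₁) = 0.064374,  N(−d₂) = 0.109382
Put price V = K·e^{−rT}·N(−d₂) − S·N(−d₁) = 4.415991 − 3.867602 = 0.548389
φ(d₁) = (1/√(2π))·e^{−d₁²/2} = 0.125845
ν = S·φ(d₁)·√T = 6.842391

price = 0.548389
ν = 6.842391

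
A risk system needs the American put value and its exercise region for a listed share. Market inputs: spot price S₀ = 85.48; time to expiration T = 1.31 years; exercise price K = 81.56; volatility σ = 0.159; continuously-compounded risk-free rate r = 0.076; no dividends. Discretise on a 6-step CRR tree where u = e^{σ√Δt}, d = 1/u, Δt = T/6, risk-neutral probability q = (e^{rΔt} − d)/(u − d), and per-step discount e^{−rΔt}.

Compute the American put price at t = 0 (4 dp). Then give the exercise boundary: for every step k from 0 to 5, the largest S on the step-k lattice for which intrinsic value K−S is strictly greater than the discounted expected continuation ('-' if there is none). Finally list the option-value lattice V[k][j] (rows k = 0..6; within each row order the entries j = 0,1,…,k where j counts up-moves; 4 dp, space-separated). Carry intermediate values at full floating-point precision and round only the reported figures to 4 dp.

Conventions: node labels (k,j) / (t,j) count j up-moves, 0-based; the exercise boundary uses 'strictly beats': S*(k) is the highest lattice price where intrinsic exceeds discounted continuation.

price = 2.1862
boundary = - - 73.6772 68.4018 73.6772 68.4018
tree:
2.1862
4.2255 0.8536
7.8828 1.8440 0.2006
13.1582 3.8828 0.5022 0.0000
18.0559 7.8828 1.2574 0.0000 0.0000
22.6029 13.1582 3.1483 0.0000 0.0000 0.0000
26.8244 18.0559 7.8828 0.0000 0.0000 0.0000 0.0000

Δt=0.21833, u=1.07712, d=0.92840, q=0.59394, disc=e^(-rΔt)=0.98354
k=6 terminal: V=max(K-S,0) → 26.8244 18.0559 7.8828 0.0000 0.0000 0.0000 0.0000
k=5: j=0 S=58.9571 intr=22.6029 cont=21.2607 V=22.6029[EX]; j=1 S=68.4018 intr=13.1582 cont=11.8160 V=13.1582[EX]; j=2 S=79.3595 intr=2.2005 cont=3.1483 V=3.1483[hold]; j=3 S=92.0726 intr=0.0000 cont=0.0000 V=0.0000[hold]; j=4 S=106.8222 intr=0.0000 cont=0.0000 V=0.0000[hold]; j=5 S=123.9348 intr=0.0000 cont=0.0000 V=0.0000[hold]  S*(5)=68.4018
k=4: j=0 S=63.5041 intr=18.0559 cont=16.7137 V=18.0559[EX]; j=1 S=73.6772 intr=7.8828 cont=7.0942 V=7.8828[EX]; j=2 S=85.4800 intr=0.0000 cont=1.2574 V=1.2574[hold]; j=3 S=99.1736 intr=0.0000 cont=0.0000 V=0.0000[hold]; j=4 S=115.0608 intr=0.0000 cont=0.0000 V=0.0000[hold]  S*(4)=73.6772
k=3: j=0 S=68.4018 intr=13.1582 cont=11.8160 V=13.1582[EX]; j=1 S=79.3595 intr=2.2005 cont=3.8828 V=3.8828[hold]; j=2 S=92.0726 intr=0.0000 cont=0.5022 V=0.5022[hold]; j=3 S=106.8222 intr=0.0000 cont=0.0000 V=0.0000[hold]  S*(3)=68.4018
k=2: j=0 S=73.6772 intr=7.8828 cont=7.5233 V=7.8828[EX]; j=1 S=85.4800 intr=0.0000 cont=1.8440 V=1.8440[hold]; j=2 S=99.1736 intr=0.0000 cont=0.2006 V=0.2006[hold]  S*(2)=73.6772
k=1: j=0 S=79.3595 intr=2.2005 cont=4.2255 V=4.2255[hold]; j=1 S=92.0726 intr=0.0000 cont=0.8536 V=0.8536[hold]  S*(1)=-
k=0: j=0 S=85.4800 intr=0.0000 cont=2.1862 V=2.1862[hold]  S*(0)=-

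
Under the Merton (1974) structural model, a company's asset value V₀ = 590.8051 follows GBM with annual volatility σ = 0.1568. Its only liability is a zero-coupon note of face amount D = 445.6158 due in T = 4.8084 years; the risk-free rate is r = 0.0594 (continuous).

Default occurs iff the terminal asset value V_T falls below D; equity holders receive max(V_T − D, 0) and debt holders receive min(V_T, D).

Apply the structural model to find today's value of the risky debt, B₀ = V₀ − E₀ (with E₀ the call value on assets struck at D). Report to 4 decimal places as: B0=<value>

With assets at 590.8051 and a single debt payment of 445.6158 at 4.8084 years:
d₁ = [ln(V₀/D) + (r + σ²/2)T] / (σ√T)
   = [ln(590.8051/445.6158) + (0.0594 + 0.5·0.1568²)·4.8084] / (0.1568·√4.8084)
   = [0.282029 + 0.344729] / 0.343832 = 1.822862
d₂ = d₁ − σ√T = 1.822862 − 0.343832 = 1.479030
N(d₁) = 0.965838,  N(d₂) = 0.930434,  e^(−rT) = 0.751549
E₀ = V₀·N(d₁) − D·e^(−rT)·N(d₂)
   = 590.8051·0.965838 − 445.6158·0.751549·0.930434 = 259.017701
B₀ = V₀ − E₀ = 590.8051 − 259.017701 = 331.787399

B0=331.7874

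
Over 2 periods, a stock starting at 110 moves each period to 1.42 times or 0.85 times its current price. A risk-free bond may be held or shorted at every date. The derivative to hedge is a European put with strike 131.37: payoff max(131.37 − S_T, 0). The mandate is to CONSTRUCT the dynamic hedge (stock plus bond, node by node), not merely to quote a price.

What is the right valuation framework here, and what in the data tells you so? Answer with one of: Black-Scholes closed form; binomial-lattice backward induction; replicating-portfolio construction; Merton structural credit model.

framework: replicating-portfolio construction

Key observation: what is demanded is not a single number but the (Δ, B) position at each node of the 1.42/0.85 tree starting at 110; constructing those positions is the replicating-portfolio method.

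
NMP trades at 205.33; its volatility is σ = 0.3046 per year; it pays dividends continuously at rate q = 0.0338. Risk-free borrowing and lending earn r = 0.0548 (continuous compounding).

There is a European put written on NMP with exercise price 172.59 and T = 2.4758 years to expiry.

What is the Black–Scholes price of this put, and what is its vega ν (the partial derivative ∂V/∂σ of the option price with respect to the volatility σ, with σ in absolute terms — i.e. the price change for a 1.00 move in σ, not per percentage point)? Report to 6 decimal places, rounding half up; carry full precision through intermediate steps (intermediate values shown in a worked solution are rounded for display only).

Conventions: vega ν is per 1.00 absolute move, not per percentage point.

σ√T = 0.3046·√2.4758 = 0.479278
d₁ = (ln(S/K) + (r−q+σ²/2)T) / (σ√T) = (ln(205.33/172.59) + (0.0548−0.0338+0.3046²/2)·2.4758) / 0.479278 = (0.173700 + 0.166846) / 0.479278 = 0.710538
d₂ = d₁ − σ√T = 0.710538 − 0.479278 = 0.231259
e^{−rT} = 0.873127
e^{−qT} = 0.919724
N(−d₁) = 0.238685,  N(−d₂) = 0.408557
Put price V = K·e^{−rT}·N(−d₂) − S·e^{−qT}·N(−d₁) = 61.566646 − 45.074988 = 16.491658
φ(d₁) = (1/√(2π))·e^{−d₁²/2} = 0.309942
ν = S·e^{−qT}·φ(d₁)·√T = 92.097499

price = 16.491658
ν = 92.097499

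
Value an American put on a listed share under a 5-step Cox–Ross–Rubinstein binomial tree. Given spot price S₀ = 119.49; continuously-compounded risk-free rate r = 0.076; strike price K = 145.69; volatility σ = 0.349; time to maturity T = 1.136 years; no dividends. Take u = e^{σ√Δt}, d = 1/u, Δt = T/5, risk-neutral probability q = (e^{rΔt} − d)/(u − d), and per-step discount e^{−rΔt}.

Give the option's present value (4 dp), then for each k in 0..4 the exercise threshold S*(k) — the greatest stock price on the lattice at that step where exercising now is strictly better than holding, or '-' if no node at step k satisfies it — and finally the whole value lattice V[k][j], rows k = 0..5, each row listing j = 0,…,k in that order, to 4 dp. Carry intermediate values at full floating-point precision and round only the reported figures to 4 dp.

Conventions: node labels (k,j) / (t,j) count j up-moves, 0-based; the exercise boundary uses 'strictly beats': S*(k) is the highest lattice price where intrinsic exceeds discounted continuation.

Δt=0.22720  u=1.18099  d=0.84675  q=0.51062  discount=0.98288
step 5 (expiry): payoffs max(K−S,0) = 93.6782 73.1473 44.5121 4.5736 0.0000 0.0000
step 4: (k=4,j=0): S=61.4253, K−S=84.2647, hold=81.7706 ⇒ V=84.2647 exercise | (k=4,j=1): S=85.6721, K−S=60.0179, hold=57.5238 ⇒ V=60.0179 exercise | (k=4,j=2): S=119.4900, K−S=26.2000, hold=23.7059 ⇒ V=26.2000 exercise | (k=4,j=3): S=166.6570, K−S=0.0000, hold=2.1999 ⇒ V=2.1999 continue | (k=4,j=4): S=232.4425, K−S=0.0000, hold=0.0000 ⇒ V=0.0000 continue  boundary S*=119.4900
step 3: (k=3,j=0): S=72.5427, K−S=73.1473, hold=70.6533 ⇒ V=73.1473 exercise | (k=3,j=1): S=101.1779, K−S=44.5121, hold=42.0181 ⇒ V=44.5121 exercise | (k=3,j=2): S=141.1164, K−S=4.5736, hold=13.7064 ⇒ V=13.7064 continue | (k=3,j=3): S=196.8202, K−S=0.0000, hold=1.0582 ⇒ V=1.0582 continue  boundary S*=101.1779
step 2: (k=2,j=0): S=85.6721, K−S=60.0179, hold=57.5238 ⇒ V=60.0179 exercise | (k=2,j=1): S=119.4900, K−S=26.2000, hold=28.2895 ⇒ V=28.2895 continue | (k=2,j=2): S=166.6570, K−S=0.0000, hold=7.1239 ⇒ V=7.1239 continue  boundary S*=85.6721
step 1: (k=1,j=0): S=101.1779, K−S=44.5121, hold=43.0667 ⇒ V=44.5121 exercise | (k=1,j=1): S=141.1164, K−S=4.5736, hold=17.1827 ⇒ V=17.1827 continue  boundary S*=101.1779
step 0: (k=0,j=0): S=119.4900, K−S=26.2000, hold=30.0342 ⇒ V=30.0342 continue  boundary S*=-

price = 30.0342
boundary = - 101.1779 85.6721 101.1779 119.4900
tree:
30.0342
44.5121 17.1827
60.0179 28.2895 7.1239
73.1473 44.5121 13.7064 1.0582
84.2647 60.0179 26.2000 2.1999 0.0000
93.6782 73.1473 44.5121 4.5736 0.0000 0.0000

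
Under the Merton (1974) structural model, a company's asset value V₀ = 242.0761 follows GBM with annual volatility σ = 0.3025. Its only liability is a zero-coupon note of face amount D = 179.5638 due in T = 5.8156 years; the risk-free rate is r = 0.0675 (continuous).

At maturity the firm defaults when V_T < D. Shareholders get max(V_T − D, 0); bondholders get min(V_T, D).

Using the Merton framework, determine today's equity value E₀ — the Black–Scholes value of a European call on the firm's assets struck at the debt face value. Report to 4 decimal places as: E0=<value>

E0=131.8400

Work the structural quantities from V₀ = 242.0761 against face 179.5638:
d₁ = [ln(V₀/D) + (r + σ²/2)T] / (σ√T)
   = [ln(242.0761/179.5638) + (0.0675 + 0.5·0.3025²)·5.8156] / (0.3025·√5.8156)
   = [0.298722 + 0.658635] / 0.729496 = 1.312354
d₂ = d₁ − σ√T = 1.312354 − 0.729496 = 0.582859
N(d₁) = 0.905300,  N(d₂) = 0.720006,  e^(−rT) = 0.675331
E₀ = V₀·N(d₁) − D·e^(−rT)·N(d₂)
   = 242.0761·0.905300 − 179.5638·0.675331·0.720006 = 131.839972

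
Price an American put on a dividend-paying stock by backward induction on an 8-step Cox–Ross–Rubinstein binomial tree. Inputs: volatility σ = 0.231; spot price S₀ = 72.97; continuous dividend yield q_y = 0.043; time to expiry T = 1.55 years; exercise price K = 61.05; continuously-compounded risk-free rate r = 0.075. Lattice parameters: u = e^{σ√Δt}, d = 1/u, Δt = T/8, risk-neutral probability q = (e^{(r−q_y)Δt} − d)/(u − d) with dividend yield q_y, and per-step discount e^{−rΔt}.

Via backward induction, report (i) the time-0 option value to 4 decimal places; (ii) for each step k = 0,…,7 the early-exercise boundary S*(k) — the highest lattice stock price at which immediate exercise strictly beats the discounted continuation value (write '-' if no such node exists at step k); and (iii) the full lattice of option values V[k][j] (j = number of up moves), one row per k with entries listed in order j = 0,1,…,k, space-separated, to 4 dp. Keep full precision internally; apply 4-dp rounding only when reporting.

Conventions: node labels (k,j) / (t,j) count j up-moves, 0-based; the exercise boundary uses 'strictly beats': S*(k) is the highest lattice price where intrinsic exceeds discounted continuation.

Δt=0.19375  u=1.10703  d=0.90332  q=0.50513  discount=0.98557
step 8 (expiry): payoffs max(K−S,0) = 28.7000 21.4047 12.4642 1.5075 0.0000 0.0000 0.0000 0.0000 0.0000
step 7: (k=7,j=0): S=35.8124, K−S=25.2376, hold=24.6541 ⇒ V=25.2376 exercise | (k=7,j=1): S=43.8885, K−S=17.1615, hold=16.6449 ⇒ V=17.1615 exercise | (k=7,j=2): S=53.7858, K−S=7.2642, hold=6.8297 ⇒ V=7.2642 exercise | (k=7,j=3): S=65.9152, K−S=0.0000, hold=0.7353 ⇒ V=0.7353 continue | (k=7,j=4): S=80.7799, K−S=0.0000, hold=0.0000 ⇒ V=0.0000 continue | (k=7,j=5): S=98.9967, K−S=0.0000, hold=0.0000 ⇒ V=0.0000 continue | (k=7,j=6): S=121.3216, K−S=0.0000, hold=0.0000 ⇒ V=0.0000 continue | (k=7,j=7): S=148.6811, K−S=0.0000, hold=0.0000 ⇒ V=0.0000 continue  boundary S*=53.7858
step 6: (k=6,j=0): S=39.6453, K−S=21.4047, hold=20.8529 ⇒ V=21.4047 exercise | (k=6,j=1): S=48.5858, K−S=12.4642, hold=11.9866 ⇒ V=12.4642 exercise | (k=6,j=2): S=59.5425, K−S=1.5075, hold=3.9090 ⇒ V=3.9090 continue | (k=6,j=3): S=72.9700, K−S=0.0000, hold=0.3586 ⇒ V=0.3586 continue | (k=6,j=4): S=89.4256, K−S=0.0000, hold=0.0000 ⇒ V=0.0000 continue | (k=6,j=5): S=109.5922, K−S=0.0000, hold=0.0000 ⇒ V=0.0000 continue | (k=6,j=6): S=134.3065, K−S=0.0000, hold=0.0000 ⇒ V=0.0000 continue  boundary S*=48.5858
step 5: (k=5,j=0): S=43.8885, K−S=17.1615, hold=16.6449 ⇒ V=17.1615 exercise | (k=5,j=1): S=53.7858, K−S=7.2642, hold=8.0252 ⇒ V=8.0252 continue | (k=5,j=2): S=65.9152, K−S=0.0000, hold=2.0851 ⇒ V=2.0851 continue | (k=5,j=3): S=80.7799, K−S=0.0000, hold=0.1749 ⇒ V=0.1749 continue | (k=5,j=4): S=98.9967, K−S=0.0000, hold=0.0000 ⇒ V=0.0000 continue | (k=5,j=5): S=121.3216, K−S=0.0000, hold=0.0000 ⇒ V=0.0000 continue  boundary S*=43.8885
step 4: (k=4,j=0): S=48.5858, K−S=12.4642, hold=12.3655 ⇒ V=12.4642 exercise | (k=4,j=1): S=59.5425, K−S=1.5075, hold=4.9522 ⇒ V=4.9522 continue | (k=4,j=2): S=72.9700, K−S=0.0000, hold=1.1040 ⇒ V=1.1040 continue | (k=4,j=3): S=89.4256, K−S=0.0000, hold=0.0853 ⇒ V=0.0853 continue | (k=4,j=4): S=109.5922, K−S=0.0000, hold=0.0000 ⇒ V=0.0000 continue  boundary S*=48.5858
step 3: (k=3,j=0): S=53.7858, K−S=7.2642, hold=8.5446 ⇒ V=8.5446 continue | (k=3,j=1): S=65.9152, K−S=0.0000, hold=2.9649 ⇒ V=2.9649 continue | (k=3,j=2): S=80.7799, K−S=0.0000, hold=0.5809 ⇒ V=0.5809 continue | (k=3,j=3): S=98.9967, K−S=0.0000, hold=0.0416 ⇒ V=0.0416 continue  boundary S*=-
step 2: (k=2,j=0): S=59.5425, K−S=1.5075, hold=5.6435 ⇒ V=5.6435 continue | (k=2,j=1): S=72.9700, K−S=0.0000, hold=1.7353 ⇒ V=1.7353 continue | (k=2,j=2): S=89.4256, K−S=0.0000, hold=0.3041 ⇒ V=0.3041 continue  boundary S*=-
step 1: (k=1,j=0): S=65.9152, K−S=0.0000, hold=3.6164 ⇒ V=3.6164 continue | (k=1,j=1): S=80.7799, K−S=0.0000, hold=0.9977 ⇒ V=0.9977 continue  boundary S*=-
step 0: (k=0,j=0): S=72.9700, K−S=0.0000, hold=2.2605 ⇒ V=2.2605 continue  boundary S*=-

price = 2.2605
boundary = - - - - 48.5858 43.8885 48.5858 53.7858
tree:
2.2605
3.6164 0.9977
5.6435 1.7353 0.3041
8.5446 2.9649 0.5809 0.0416
12.4642 4.9522 1.1040 0.0853 0.0000
17.1615 8.0252 2.0851 0.1749 0.0000 0.0000
21.4047 12.4642 3.9090 0.3586 0.0000 0.0000 0.0000
25.2376 17.1615 7.2642 0.7353 0.0000 0.0000 0.0000 0.0000
28.7000 21.4047 12.4642 1.5075 0.0000 0.0000 0.0000 0.0000 0.0000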